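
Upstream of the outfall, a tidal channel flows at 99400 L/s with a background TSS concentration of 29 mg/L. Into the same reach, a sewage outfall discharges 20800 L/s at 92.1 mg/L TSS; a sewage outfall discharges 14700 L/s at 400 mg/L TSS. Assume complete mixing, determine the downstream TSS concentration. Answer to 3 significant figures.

Conservation of mass: C = (99400·29.00 + 20800·92.10 + 14700·400.0) / 134900 = 10680000/134900 = 79.16 mg/L.

79.2 mg/L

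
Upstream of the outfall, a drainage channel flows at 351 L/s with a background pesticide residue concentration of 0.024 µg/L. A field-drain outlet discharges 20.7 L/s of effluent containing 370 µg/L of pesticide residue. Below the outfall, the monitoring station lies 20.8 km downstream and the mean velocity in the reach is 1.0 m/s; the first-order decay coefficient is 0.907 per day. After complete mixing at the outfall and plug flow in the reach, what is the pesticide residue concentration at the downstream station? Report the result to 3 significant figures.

Mass balance: C = (351.0·0.02400 + 20.70·370.0) / 371.7 = 7667/371.7 = 20.63 µg/L.
Travel time t = 20.8·1000 / 1.0 = 20800 s = 5.778 h.
First-order decay: C = 20.63·exp(−k·t) = 20.63·0.8038 = 16.58 µg/L.

16.6 µg/L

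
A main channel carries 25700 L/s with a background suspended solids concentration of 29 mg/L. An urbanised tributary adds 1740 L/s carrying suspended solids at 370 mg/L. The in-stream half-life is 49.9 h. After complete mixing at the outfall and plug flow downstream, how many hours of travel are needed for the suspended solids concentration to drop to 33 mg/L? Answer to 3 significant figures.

30.8 h

Conservation of mass: C = (25700·29.00 + 1740·370.0) / 27440 = 1389000/27440 = 50.62 mg/L.
Half-life 49.9 h → k = ln 2 / 49.9 = 0.01389 h⁻¹ = 0.3334 d⁻¹.
50.62·exp(−k·t) = 33 → t = ln(50.62/33)/k = 110900 s = 30.80 h.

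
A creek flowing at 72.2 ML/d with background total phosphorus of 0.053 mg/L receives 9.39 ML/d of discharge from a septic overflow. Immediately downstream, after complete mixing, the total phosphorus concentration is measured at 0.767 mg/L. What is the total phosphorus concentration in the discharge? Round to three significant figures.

Mass balance: 72.20·0.05300 + 9.390·Cₑ = 81.59·0.7670
→ Cₑ = (81.59·0.7670 − 72.20·0.05300) / 9.390 = 6.257 mg/L.

6.26 mg/L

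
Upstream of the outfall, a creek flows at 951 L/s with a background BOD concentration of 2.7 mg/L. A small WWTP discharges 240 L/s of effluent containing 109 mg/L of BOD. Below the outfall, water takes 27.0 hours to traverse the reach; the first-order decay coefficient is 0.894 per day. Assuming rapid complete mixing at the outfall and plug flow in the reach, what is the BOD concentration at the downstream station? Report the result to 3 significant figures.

8.82 mg/L

Mass balance: C = (951.0·2.700 + 240.0·109.0) / 1191 = 28730/1191 = 24.12 mg/L.
Decay over the reach: 24.12·exp(−kt) = 24.12·0.3658 = 8.823 mg/L.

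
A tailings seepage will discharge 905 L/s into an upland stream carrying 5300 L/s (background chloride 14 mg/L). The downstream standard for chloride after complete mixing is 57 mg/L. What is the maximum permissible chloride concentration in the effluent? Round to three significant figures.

309 mg/L

At the limit, (Qr·Cr + Qe·Cₑ)/(Qr + Qe) = 57:
Cₑ = (6205·57 − 5300·14.00) / 905.0 = 308.8 mg/L.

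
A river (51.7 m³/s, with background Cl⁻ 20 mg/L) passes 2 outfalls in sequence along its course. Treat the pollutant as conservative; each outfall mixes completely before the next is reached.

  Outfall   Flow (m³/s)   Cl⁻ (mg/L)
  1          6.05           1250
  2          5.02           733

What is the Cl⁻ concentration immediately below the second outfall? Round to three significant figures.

After outfall 1: Q = 51.70 + 6.050 = 57.75 m³/s; C = (51.70·20.00 + 6.050·1250)/57.75 = 148.9 mg/L.
After outfall 2: Q = 57.75 + 5.020 = 62.77 m³/s; C = (57.75·148.9 + 5.020·733.0)/62.77 = 195.6 mg/L.

196 mg/L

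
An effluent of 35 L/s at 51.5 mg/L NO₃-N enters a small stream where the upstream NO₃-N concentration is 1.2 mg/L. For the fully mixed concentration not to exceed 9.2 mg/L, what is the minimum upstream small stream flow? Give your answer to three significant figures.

185 L/s

Set C_mix = 9.2: (Q·1.200 + 35.00·51.50) / (Q + 35.00) = 9.2
→ Q = 35.00·(51.50 − 9.2)/(9.2 − 1.200) = 185.1 L/s.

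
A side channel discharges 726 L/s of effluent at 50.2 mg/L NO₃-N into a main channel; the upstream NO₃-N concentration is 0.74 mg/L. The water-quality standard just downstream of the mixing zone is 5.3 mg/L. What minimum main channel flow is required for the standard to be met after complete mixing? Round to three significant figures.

Set C_mix = 5.3: (Q·0.7400 + 726.0·50.20) / (Q + 726.0) = 5.3
→ Q = 726.0·(50.20 − 5.3)/(5.3 − 0.7400) = 7149 L/s.

7150 L/s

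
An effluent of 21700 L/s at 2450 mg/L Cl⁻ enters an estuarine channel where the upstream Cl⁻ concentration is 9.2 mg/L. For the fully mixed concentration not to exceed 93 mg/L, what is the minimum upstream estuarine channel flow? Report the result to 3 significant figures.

610000 L/s

Set C_mix = 93: (Q·9.200 + 21700·2450) / (Q + 21700) = 93
→ Q = 21700·(2450 − 93)/(93 − 9.200) = 610300 L/s.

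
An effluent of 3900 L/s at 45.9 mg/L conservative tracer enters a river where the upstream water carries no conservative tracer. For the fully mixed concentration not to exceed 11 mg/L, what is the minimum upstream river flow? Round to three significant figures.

Set C_mix = 11: (Q·0 + 3900·45.90) / (Q + 3900) = 11
→ Q = 3900·(45.90 − 11)/(11 − 0) = 12370 L/s.

12400 L/s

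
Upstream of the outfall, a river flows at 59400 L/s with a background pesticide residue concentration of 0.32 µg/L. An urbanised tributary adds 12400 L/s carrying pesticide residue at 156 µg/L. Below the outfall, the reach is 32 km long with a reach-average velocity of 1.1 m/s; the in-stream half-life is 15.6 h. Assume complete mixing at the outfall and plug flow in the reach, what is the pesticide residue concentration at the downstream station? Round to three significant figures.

19.0 µg/L

Mixed concentration C = ΣQC/ΣQ = (59400·0.3200 + 12400·156.0) / 71800 = 1953000/71800 = 27.21 µg/L.
Travel time t = 32·1000 / 1.1 = 29090 s = 8.081 h.
Half-life 15.6 h → k = ln 2 / 15.6 = 0.04443 h⁻¹ = 1.066 d⁻¹.
Decay over the reach: 27.21·exp(−kt) = 27.21·0.6983 = 19.00 µg/L.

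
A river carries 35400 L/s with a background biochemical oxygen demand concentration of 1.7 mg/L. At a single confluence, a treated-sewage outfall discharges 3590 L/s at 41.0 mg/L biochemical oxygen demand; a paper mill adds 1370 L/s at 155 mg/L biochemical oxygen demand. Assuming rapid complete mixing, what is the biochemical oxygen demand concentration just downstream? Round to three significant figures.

10.4 mg/L

Conservation of mass: C = (35400·1.700 + 3590·41.00 + 1370·155.0) / 40360 = 419700/40360 = 10.40 mg/L.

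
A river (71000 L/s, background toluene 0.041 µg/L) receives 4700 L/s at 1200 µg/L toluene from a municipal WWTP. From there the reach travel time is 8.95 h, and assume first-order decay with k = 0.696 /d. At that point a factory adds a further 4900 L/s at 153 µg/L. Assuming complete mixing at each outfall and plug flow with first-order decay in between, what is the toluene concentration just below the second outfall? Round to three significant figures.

63.3 µg/L

After mixing, C = (71000·0.04100 + 4700·1200) / 75700 = 5643000/75700 = 74.54 µg/L; combined flow 75700 L/s.
Applying C = C₀e^(−kt): 74.54 × 0.7714 = 57.50 µg/L.
At the second outfall, C = (75700·57.50 + 4900·153.0) / (75700 + 4900) = 63.31 µg/L.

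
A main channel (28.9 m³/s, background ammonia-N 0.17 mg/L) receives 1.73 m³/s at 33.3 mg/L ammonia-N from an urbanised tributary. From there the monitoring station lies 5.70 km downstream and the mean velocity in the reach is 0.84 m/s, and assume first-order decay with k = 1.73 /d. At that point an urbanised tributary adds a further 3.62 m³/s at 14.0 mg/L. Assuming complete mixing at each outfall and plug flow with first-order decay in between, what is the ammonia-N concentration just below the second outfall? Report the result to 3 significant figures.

3.07 mg/L

Flow-weighted average: C = (28.90·0.1700 + 1.730·33.30) / 30.63 = 62.52/30.63 = 2.041 mg/L; combined flow 30.63 m³/s.
Travel time t = 5.70·1000 / 0.84 = 6786 s = 1.885 h.
After decay, C = 2.041 × e^(−kt) = 2.041 × 0.8730 = 1.782 mg/L.
At the second outfall, C = (30.63·1.782 + 3.620·14.00) / (30.63 + 3.620) = 3.073 mg/L.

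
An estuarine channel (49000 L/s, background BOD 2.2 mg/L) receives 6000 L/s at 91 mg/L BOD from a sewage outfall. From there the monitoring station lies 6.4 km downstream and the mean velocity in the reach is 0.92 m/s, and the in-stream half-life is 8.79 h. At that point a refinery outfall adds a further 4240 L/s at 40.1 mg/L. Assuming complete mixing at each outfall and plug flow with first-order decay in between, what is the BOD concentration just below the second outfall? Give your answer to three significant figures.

12.3 mg/L

Conservation of mass: C = (49000·2.200 + 6000·91.00) / 55000 = 653800/55000 = 11.89 mg/L; combined flow 55000 L/s.
Travel time t = 6.4·1000 / 0.92 = 6957 s = 1.932 h.
Half-life 8.79 h → k = ln 2 / 8.79 = 0.07886 h⁻¹ = 1.893 d⁻¹.
Decay over the reach: 11.89·exp(−kt) = 11.89·0.8587 = 10.21 mg/L.
At the second outfall, C = (55000·10.21 + 4240·40.10) / (55000 + 4240) = 12.35 mg/L.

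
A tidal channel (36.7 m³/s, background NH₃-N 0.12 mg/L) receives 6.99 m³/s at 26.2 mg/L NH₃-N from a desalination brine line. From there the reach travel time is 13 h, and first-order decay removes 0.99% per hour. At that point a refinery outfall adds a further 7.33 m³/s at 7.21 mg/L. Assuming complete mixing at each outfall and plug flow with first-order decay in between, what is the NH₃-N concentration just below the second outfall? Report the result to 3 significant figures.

4.27 mg/L

After mixing, C = (36.70·0.1200 + 6.990·26.20) / 43.69 = 187.5/43.69 = 4.293 mg/L; combined flow 43.69 m³/s.
0.99%/h lost → k = −ln(1 − 0.0099) = 0.009949 h⁻¹.
After decay, C = 4.293 × e^(−kt) = 4.293 × 0.8787 = 3.772 mg/L.
At the second outfall, C = (43.69·3.772 + 7.330·7.210) / (43.69 + 7.330) = 4.266 mg/L.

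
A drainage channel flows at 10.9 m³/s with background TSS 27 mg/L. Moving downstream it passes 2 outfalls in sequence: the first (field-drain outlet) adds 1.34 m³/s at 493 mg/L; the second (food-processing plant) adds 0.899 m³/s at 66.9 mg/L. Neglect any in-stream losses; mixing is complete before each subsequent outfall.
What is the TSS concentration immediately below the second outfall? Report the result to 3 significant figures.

Outfall 1: combined Q = 12.24 m³/s; C = (10.90·27.00 + 1.340·493.0)/12.24 = 78.02 mg/L.
Outfall 2: combined Q = 13.14 m³/s; C = (12.24·78.02 + 0.8990·66.90)/13.14 = 77.26 mg/L.

77.3 mg/L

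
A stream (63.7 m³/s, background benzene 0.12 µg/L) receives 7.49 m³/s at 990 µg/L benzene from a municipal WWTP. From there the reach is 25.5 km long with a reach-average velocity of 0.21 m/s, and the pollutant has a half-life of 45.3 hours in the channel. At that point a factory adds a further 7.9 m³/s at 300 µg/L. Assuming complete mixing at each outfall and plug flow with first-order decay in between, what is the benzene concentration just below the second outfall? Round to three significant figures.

86.0 µg/L

After mixing, C = (63.70·0.1200 + 7.490·990.0) / 71.19 = 7423/71.19 = 104.3 µg/L; combined flow 71.19 m³/s.
Travel time t = 25.5·1000 / 0.21 = 121400 s = 33.73 h.
Half-life 45.3 h → k = ln 2 / 45.3 = 0.01530 h⁻¹ = 0.3672 d⁻¹.
Applying C = C₀e^(−kt): 104.3 × 0.5968 = 62.23 µg/L.
At the second outfall, C = (71.19·62.23 + 7.900·300.0) / (71.19 + 7.900) = 85.98 µg/L.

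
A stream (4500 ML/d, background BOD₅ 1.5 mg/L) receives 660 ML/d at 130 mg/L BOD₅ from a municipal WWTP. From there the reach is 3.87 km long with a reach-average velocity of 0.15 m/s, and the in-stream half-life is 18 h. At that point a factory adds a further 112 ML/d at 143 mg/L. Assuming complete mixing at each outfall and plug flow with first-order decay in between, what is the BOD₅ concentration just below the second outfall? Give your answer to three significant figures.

Mixed concentration C = ΣQC/ΣQ = (4500·1.500 + 660.0·130.0) / 5160 = 92550/5160 = 17.94 mg/L; combined flow 5160 ML/d.
Travel time t = 3.87·1000 / 0.15 = 25800 s = 7.167 h.
Half-life 18 h → k = ln 2 / 18 = 0.03851 h⁻¹ = 0.9242 d⁻¹.
First-order decay: C = 17.94·exp(−k·t) = 17.94·0.7588 = 13.61 mg/L.
Second outfall: C = (5160·13.61 + 112.0·143.0)/5272 = 16.36 mg/L.

16.4 mg/L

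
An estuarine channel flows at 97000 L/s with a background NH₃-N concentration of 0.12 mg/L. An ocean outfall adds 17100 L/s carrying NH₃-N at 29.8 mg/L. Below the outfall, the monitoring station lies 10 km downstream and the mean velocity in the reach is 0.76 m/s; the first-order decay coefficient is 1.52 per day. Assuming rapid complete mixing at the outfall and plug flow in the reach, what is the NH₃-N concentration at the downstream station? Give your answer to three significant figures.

Conservation of mass: C = (97000·0.1200 + 17100·29.80) / 114100 = 521200/114100 = 4.568 mg/L.
Travel time t = 10·1000 / 0.76 = 13160 s = 3.655 h.
Applying C = C₀e^(−kt): 4.568 × 0.7934 = 3.624 mg/L.

3.62 mg/L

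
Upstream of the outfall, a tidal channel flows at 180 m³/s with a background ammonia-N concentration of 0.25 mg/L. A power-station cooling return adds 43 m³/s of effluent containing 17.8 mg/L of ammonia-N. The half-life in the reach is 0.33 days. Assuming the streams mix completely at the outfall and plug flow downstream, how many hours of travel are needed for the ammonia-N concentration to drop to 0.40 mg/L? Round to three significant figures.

Flow-weighted average: C = (180.0·0.2500 + 43.00·17.80) / 223.0 = 810.4/223.0 = 3.634 mg/L.
Half-life 0.33 d → k = ln 2 / 0.33 = 2.100 d⁻¹.
3.634·exp(−k·t) = 0.40 → t = ln(3.634/0.40)/k = 90770 s = 25.21 h.

25.2 h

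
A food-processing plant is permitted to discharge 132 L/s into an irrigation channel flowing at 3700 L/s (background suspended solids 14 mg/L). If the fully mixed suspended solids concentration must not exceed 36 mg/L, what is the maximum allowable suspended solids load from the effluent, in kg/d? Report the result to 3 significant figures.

Mass balance at the limit: 3700·14.00 + 132.0·Cₑ = 3832·36 → Cₑ = 652.7 mg/L.
132.0 L/s = 0.1320 m³/s. Load = 0.1320 m³/s × 652.7 g/m³ × 86 400 s/d = 7444 kg/d.

7440 kg/d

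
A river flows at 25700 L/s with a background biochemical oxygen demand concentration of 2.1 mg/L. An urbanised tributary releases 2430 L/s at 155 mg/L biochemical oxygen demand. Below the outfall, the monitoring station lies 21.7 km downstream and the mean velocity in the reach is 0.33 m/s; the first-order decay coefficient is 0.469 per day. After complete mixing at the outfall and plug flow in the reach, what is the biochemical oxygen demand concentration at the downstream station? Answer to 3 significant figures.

Flow-weighted average: C = (25700·2.100 + 2430·155.0) / 28130 = 430600/28130 = 15.31 mg/L.
Travel time t = 21.7·1000 / 0.33 = 65760 s = 18.27 h.
After decay, C = 15.31 × e^(−kt) = 15.31 × 0.6998 = 10.71 mg/L.

10.7 mg/L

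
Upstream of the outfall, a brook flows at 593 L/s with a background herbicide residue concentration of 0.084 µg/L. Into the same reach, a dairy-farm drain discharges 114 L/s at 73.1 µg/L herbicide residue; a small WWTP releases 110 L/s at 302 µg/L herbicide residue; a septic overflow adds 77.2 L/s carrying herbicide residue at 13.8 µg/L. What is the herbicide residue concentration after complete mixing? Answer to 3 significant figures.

47.7 µg/L

Flow-weighted average: C = (593.0·0.08400 + 114.0·73.10 + 110.0·302.0 + 77.20·13.80) / 894.2 = 42670/894.2 = 47.72 µg/L.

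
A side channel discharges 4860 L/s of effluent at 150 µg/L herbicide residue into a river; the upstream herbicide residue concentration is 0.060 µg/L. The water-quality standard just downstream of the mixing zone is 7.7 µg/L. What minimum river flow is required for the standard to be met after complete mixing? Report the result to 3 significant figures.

90500 L/s

Set C_mix = 7.7: (Q·0.06000 + 4860·150.0) / (Q + 4860) = 7.7
→ Q = 4860·(150.0 − 7.7)/(7.7 − 0.06000) = 90520 L/s.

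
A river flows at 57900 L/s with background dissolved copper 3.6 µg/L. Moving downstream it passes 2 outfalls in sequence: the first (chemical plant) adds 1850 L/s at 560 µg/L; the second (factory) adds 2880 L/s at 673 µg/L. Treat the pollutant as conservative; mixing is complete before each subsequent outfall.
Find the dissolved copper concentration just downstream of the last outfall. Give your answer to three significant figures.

Below outfall 1: Q → 59750 L/s, C = (57900·3.600 + 1850·560.0)/59750 = 20.83 µg/L.
Below outfall 2: Q → 62630 L/s, C = (59750·20.83 + 2880·673.0)/62630 = 50.82 µg/L.

50.8 µg/L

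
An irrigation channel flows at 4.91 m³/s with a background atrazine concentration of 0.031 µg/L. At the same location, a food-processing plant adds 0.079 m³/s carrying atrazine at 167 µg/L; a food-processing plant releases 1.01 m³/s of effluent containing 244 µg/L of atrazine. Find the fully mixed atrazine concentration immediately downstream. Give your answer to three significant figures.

43.3 µg/L

Mixed concentration C = ΣQC/ΣQ = (4.910·0.03100 + 0.07900·167.0 + 1.010·244.0) / 5.999 = 259.8/5.999 = 43.30 µg/L.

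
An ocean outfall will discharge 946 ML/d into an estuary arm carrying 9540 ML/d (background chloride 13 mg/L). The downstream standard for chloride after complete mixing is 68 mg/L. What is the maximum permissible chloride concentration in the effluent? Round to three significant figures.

623 mg/L

At the limit, (Qr·Cr + Qe·Cₑ)/(Qr + Qe) = 68:
Cₑ = (10490·68 − 9540·13.00) / 946.0 = 622.7 mg/L.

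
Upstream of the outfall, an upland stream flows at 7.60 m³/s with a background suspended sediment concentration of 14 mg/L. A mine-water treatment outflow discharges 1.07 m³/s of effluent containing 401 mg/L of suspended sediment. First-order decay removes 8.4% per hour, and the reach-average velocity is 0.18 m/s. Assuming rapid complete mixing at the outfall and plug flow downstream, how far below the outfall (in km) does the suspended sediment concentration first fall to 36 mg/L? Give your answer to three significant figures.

Mass balance: C = (7.600·14.00 + 1.070·401.0) / 8.670 = 535.5/8.670 = 61.76 mg/L.
8.4%/h lost → k = −ln(1 − 0.084) = 0.08774 h⁻¹.
Set 61.76·exp(−k·t) = 36 → t = ln(61.76/36)/k = 22150 s = 6.152 h.
Distance = v·t = 0.18·22150 = 3986 m = 3.986 km.

3.99 km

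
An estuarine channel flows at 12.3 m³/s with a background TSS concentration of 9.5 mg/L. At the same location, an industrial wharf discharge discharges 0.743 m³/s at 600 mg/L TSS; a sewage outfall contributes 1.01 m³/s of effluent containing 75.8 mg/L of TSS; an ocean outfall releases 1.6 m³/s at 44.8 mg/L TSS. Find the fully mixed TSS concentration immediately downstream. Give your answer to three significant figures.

Flow-weighted average: C = (12.30·9.500 + 0.7430·600.0 + 1.010·75.80 + 1.600·44.80) / 15.65 = 710.9/15.65 = 45.42 mg/L.

45.4 mg/L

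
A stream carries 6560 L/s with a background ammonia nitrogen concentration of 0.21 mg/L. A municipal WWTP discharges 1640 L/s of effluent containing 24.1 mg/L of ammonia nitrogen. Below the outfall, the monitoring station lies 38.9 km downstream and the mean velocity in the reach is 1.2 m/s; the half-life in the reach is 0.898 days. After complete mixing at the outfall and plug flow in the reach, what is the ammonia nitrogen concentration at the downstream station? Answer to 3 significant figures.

Flow-weighted average: C = (6560·0.2100 + 1640·24.10) / 8200 = 40900/8200 = 4.988 mg/L.
Travel time t = 38.9·1000 / 1.2 = 32420 s = 9.005 h.
Half-life 0.898 d → k = ln 2 / 0.898 = 0.7719 d⁻¹.
Applying C = C₀e^(−kt): 4.988 × 0.7486 = 3.734 mg/L.

3.73 mg/L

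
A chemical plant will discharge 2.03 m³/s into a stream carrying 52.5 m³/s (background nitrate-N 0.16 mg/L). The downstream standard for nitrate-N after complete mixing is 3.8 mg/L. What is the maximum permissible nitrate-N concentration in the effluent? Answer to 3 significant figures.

At the limit, (Qr·Cr + Qe·Cₑ)/(Qr + Qe) = 3.8:
Cₑ = (54.53·3.8 − 52.50·0.1600) / 2.030 = 97.94 mg/L.

97.9 mg/L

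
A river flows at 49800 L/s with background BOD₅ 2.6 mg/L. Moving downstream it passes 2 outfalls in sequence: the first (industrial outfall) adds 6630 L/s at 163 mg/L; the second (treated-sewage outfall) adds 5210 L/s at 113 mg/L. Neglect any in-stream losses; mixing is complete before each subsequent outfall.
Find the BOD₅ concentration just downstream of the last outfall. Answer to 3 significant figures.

Below outfall 1: Q → 56430 L/s, C = (49800·2.600 + 6630·163.0)/56430 = 21.45 mg/L.
Below outfall 2: Q → 61640 L/s, C = (56430·21.45 + 5210·113.0)/61640 = 29.18 mg/L.

29.2 mg/L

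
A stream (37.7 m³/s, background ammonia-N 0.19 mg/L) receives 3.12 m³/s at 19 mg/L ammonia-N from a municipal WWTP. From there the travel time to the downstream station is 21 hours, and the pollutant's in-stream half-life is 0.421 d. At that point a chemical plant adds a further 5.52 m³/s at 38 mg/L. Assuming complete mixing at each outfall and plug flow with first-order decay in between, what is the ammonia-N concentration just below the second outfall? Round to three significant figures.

4.87 mg/L

After mixing, C = (37.70·0.1900 + 3.120·19.00) / 40.82 = 66.44/40.82 = 1.628 mg/L; combined flow 40.82 m³/s.
Half-life 0.421 d → k = ln 2 / 0.421 = 1.646 d⁻¹.
First-order decay: C = 1.628·exp(−k·t) = 1.628·0.2368 = 0.3854 mg/L.
Second outfall: C = (40.82·0.3854 + 5.520·38.00)/46.34 = 4.866 mg/L.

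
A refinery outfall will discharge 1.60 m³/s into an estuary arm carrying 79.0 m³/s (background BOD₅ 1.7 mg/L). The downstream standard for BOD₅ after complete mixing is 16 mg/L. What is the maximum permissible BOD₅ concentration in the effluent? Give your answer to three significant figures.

722 mg/L

At the limit, (Qr·Cr + Qe·Cₑ)/(Qr + Qe) = 16:
Cₑ = (80.60·16 − 79.00·1.700) / 1.600 = 722.1 mg/L.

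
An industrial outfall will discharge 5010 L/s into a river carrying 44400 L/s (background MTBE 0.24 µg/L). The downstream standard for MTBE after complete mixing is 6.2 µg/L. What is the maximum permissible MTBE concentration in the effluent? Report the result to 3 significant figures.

59.0 µg/L

At the limit, (Qr·Cr + Qe·Cₑ)/(Qr + Qe) = 6.2:
Cₑ = (49410·6.2 − 44400·0.2400) / 5010 = 59.02 µg/L.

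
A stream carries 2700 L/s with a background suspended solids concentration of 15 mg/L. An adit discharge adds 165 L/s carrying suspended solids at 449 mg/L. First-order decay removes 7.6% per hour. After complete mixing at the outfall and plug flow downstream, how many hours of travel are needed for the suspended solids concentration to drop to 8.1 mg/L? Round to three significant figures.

20.2 h

Conservation of mass: C = (2700·15.00 + 165.0·449.0) / 2865 = 114600/2865 = 39.99 mg/L.
7.6%/h lost → k = −ln(1 − 0.076) = 0.07904 h⁻¹.
39.99·exp(−k·t) = 8.1 → t = ln(39.99/8.1)/k = 72730 s = 20.20 h.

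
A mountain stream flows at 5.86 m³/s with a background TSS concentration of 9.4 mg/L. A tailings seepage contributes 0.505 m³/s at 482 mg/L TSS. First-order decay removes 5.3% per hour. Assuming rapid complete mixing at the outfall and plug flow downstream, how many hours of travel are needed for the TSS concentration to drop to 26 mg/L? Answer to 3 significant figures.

10.8 h

Mass balance: C = (5.860·9.400 + 0.5050·482.0) / 6.365 = 298.5/6.365 = 46.90 mg/L.
5.3%/h lost → k = −ln(1 − 0.053) = 0.05446 h⁻¹.
46.90·exp(−k·t) = 26 → t = ln(46.90/26)/k = 38990 s = 10.83 h.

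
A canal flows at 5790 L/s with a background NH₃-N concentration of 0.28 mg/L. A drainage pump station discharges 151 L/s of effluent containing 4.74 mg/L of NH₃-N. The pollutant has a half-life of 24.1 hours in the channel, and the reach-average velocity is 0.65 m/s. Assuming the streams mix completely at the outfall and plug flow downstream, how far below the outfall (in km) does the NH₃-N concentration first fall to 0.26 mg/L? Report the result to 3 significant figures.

Mixed concentration C = ΣQC/ΣQ = (5790·0.2800 + 151.0·4.740) / 5941 = 2337/5941 = 0.3934 mg/L.
Half-life 24.1 h → k = ln 2 / 24.1 = 0.02876 h⁻¹ = 0.6903 d⁻¹.
Set 0.3934·exp(−k·t) = 0.26 → t = ln(0.3934/0.26)/k = 51820 s = 14.40 h.
Distance = v·t = 0.65·51820 = 33690 m = 33.69 km.

33.7 km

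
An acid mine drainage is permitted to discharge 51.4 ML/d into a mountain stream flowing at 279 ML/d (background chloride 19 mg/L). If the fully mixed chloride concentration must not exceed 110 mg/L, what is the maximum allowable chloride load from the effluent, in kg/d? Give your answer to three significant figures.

Mass balance at the limit: 279.0·19.00 + 51.40·Cₑ = 330.4·110 → Cₑ = 603.9 mg/L.
51.40 ML/d = 0.5949 m³/s. Load = 0.5949 m³/s × 603.9 g/m³ × 86 400 s/d = 31040 kg/d.

31000 kg/d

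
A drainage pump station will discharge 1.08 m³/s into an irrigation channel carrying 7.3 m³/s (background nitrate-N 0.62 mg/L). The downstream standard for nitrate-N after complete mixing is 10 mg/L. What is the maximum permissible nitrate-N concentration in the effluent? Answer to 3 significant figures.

At the limit, (Qr·Cr + Qe·Cₑ)/(Qr + Qe) = 10:
Cₑ = (8.380·10 − 7.300·0.6200) / 1.080 = 73.40 mg/L.

73.4 mg/L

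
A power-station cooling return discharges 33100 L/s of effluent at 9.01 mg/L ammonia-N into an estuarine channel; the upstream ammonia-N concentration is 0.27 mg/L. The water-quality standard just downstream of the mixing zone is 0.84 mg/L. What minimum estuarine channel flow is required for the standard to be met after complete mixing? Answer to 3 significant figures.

Set C_mix = 0.84: (Q·0.2700 + 33100·9.010) / (Q + 33100) = 0.84
→ Q = 33100·(9.010 − 0.84)/(0.84 − 0.2700) = 474400 L/s.

474000 L/s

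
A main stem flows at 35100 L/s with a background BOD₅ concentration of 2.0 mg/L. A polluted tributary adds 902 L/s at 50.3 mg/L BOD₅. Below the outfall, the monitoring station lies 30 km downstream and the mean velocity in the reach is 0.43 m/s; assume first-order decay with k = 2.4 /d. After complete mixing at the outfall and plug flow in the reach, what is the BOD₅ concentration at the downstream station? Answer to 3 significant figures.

After mixing, C = (35100·2.000 + 902.0·50.30) / 36000 = 115600/36000 = 3.210 mg/L.
Travel time t = 30·1000 / 0.43 = 69770 s = 19.38 h.
Decay over the reach: 3.210·exp(−kt) = 3.210·0.1440 = 0.4622 mg/L.

0.462 mg/L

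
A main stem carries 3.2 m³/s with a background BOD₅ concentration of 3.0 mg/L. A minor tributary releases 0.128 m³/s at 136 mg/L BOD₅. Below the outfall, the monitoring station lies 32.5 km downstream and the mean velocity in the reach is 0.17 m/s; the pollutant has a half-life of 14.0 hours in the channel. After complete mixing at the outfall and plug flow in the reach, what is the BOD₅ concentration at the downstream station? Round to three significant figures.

0.585 mg/L

Mixed concentration C = ΣQC/ΣQ = (3.200·3.000 + 0.1280·136.0) / 3.328 = 27.01/3.328 = 8.115 mg/L.
Travel time t = 32.5·1000 / 0.17 = 191200 s = 53.10 h.
Half-life 14.0 h → k = ln 2 / 14.0 = 0.04951 h⁻¹ = 1.188 d⁻¹.
Applying C = C₀e^(−kt): 8.115 × 0.07213 = 0.5854 mg/L.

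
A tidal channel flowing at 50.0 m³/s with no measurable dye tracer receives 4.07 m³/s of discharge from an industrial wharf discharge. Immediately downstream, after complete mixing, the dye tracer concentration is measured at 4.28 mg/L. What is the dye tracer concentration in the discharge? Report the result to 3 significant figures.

Mass balance: 50.00·0 + 4.070·Cₑ = 54.07·4.280
→ Cₑ = (54.07·4.280 − 50.00·0) / 4.070 = 56.86 mg/L.

56.9 mg/L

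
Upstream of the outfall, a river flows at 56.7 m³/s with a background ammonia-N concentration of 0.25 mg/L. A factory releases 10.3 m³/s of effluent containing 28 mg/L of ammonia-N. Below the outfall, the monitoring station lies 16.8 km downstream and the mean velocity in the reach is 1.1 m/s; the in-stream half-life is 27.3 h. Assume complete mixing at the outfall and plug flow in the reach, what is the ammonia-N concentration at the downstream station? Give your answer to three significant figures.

4.05 mg/L

Flow-weighted average: C = (56.70·0.2500 + 10.30·28.00) / 67.00 = 302.6/67.00 = 4.516 mg/L.
Travel time t = 16.8·1000 / 1.1 = 15270 s = 4.242 h.
Half-life 27.3 h → k = ln 2 / 27.3 = 0.02539 h⁻¹ = 0.6094 d⁻¹.
First-order decay: C = 4.516·exp(−k·t) = 4.516·0.8979 = 4.055 mg/L.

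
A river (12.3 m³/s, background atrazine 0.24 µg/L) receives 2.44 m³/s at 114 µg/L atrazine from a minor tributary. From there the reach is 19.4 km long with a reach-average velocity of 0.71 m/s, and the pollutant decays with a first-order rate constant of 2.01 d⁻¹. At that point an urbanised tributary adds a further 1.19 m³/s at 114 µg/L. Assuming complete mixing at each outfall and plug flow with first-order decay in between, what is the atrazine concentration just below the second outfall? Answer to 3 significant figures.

17.9 µg/L

Mixed concentration C = ΣQC/ΣQ = (12.30·0.2400 + 2.440·114.0) / 14.74 = 281.1/14.74 = 19.07 µg/L; combined flow 14.74 m³/s.
Travel time t = 19.4·1000 / 0.71 = 27320 s = 7.590 h.
Applying C = C₀e^(−kt): 19.07 × 0.5296 = 10.10 µg/L.
At the second outfall, C = (14.74·10.10 + 1.190·114.0) / (14.74 + 1.190) = 17.86 µg/L.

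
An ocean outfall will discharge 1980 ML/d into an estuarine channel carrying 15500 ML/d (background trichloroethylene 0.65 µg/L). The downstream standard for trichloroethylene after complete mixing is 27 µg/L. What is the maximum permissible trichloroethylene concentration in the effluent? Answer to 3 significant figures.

233 µg/L

At the limit, (Qr·Cr + Qe·Cₑ)/(Qr + Qe) = 27:
Cₑ = (17480·27 − 15500·0.6500) / 1980 = 233.3 µg/L.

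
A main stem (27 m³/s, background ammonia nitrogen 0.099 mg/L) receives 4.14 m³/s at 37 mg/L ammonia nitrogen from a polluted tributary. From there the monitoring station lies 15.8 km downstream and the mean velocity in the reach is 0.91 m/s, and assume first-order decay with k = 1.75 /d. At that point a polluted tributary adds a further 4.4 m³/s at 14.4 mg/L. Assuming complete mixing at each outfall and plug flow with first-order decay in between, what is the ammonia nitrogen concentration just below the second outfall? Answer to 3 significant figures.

4.87 mg/L

Conservation of mass: C = (27.00·0.09900 + 4.140·37.00) / 31.14 = 155.9/31.14 = 5.005 mg/L; combined flow 31.14 m³/s.
Travel time t = 15.8·1000 / 0.91 = 17360 s = 4.823 h.
Applying C = C₀e^(−kt): 5.005 × 0.7035 = 3.521 mg/L.
At the second outfall, C = (31.14·3.521 + 4.400·14.40) / (31.14 + 4.400) = 4.868 mg/L.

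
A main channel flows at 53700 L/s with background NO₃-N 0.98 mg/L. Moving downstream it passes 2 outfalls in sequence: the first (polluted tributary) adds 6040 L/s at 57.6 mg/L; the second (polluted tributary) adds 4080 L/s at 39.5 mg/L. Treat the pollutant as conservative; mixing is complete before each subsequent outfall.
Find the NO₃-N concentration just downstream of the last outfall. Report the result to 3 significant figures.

Outfall 1: combined Q = 59740 L/s; C = (53700·0.9800 + 6040·57.60)/59740 = 6.705 mg/L.
Outfall 2: combined Q = 63820 L/s; C = (59740·6.705 + 4080·39.50)/63820 = 8.801 mg/L.

8.80 mg/L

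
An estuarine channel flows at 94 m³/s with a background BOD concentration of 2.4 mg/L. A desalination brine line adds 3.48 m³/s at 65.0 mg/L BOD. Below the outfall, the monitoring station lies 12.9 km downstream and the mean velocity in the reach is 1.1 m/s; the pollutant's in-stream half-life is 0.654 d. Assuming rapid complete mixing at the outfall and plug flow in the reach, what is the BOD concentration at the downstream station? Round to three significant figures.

Mass balance: C = (94.00·2.400 + 3.480·65.00) / 97.48 = 451.8/97.48 = 4.635 mg/L.
Travel time t = 12.9·1000 / 1.1 = 11730 s = 3.258 h.
Half-life 0.654 d → k = ln 2 / 0.654 = 1.060 d⁻¹.
Decay over the reach: 4.635·exp(−kt) = 4.635·0.8660 = 4.014 mg/L.

4.01 mg/L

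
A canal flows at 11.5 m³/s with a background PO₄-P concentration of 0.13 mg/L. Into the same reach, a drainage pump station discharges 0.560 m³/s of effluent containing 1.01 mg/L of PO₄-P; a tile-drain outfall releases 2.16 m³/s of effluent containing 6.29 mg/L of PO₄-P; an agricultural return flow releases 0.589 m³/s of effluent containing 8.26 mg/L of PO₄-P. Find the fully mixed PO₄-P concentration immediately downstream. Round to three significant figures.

1.39 mg/L

Flow-weighted average: C = (11.50·0.1300 + 0.5600·1.010 + 2.160·6.290 + 0.5890·8.260) / 14.81 = 20.51/14.81 = 1.385 mg/L.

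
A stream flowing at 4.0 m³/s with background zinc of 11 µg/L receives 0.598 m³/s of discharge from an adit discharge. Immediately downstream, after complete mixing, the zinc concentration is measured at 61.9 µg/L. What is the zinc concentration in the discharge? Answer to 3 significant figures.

402 µg/L

Mass balance: 4.000·11.00 + 0.5980·Cₑ = 4.598·61.90
→ Cₑ = (4.598·61.90 − 4.000·11.00) / 0.5980 = 402.4 µg/L.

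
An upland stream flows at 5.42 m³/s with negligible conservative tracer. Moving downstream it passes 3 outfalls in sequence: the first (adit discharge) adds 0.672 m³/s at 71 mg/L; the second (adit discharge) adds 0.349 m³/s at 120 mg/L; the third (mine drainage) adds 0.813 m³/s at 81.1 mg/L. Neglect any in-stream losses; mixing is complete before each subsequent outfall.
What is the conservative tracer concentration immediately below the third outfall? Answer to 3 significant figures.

21.4 mg/L

Below outfall 1: Q → 6.092 m³/s, C = (5.420·0 + 0.6720·71.00)/6.092 = 7.832 mg/L.
Below outfall 2: Q → 6.441 m³/s, C = (6.092·7.832 + 0.3490·120.0)/6.441 = 13.91 mg/L.
Below outfall 3: Q → 7.254 m³/s, C = (6.441·13.91 + 0.8130·81.10)/7.254 = 21.44 mg/L.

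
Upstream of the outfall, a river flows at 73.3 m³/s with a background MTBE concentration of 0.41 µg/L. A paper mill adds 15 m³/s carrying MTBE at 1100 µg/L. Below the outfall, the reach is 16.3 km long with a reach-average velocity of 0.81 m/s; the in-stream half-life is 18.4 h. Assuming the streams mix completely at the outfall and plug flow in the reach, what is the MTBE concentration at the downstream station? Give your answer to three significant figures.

152 µg/L

Mixed concentration C = ΣQC/ΣQ = (73.30·0.4100 + 15.00·1100) / 88.30 = 16530/88.30 = 187.2 µg/L.
Travel time t = 16.3·1000 / 0.81 = 20120 s = 5.590 h.
Half-life 18.4 h → k = ln 2 / 18.4 = 0.03767 h⁻¹ = 0.9041 d⁻¹.
After decay, C = 187.2 × e^(−kt) = 187.2 × 0.8101 = 151.7 µg/L.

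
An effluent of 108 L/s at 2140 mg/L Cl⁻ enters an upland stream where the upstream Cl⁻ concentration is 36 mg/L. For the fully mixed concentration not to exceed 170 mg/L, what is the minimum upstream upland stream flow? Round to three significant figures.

Set C_mix = 170: (Q·36.00 + 108.0·2140) / (Q + 108.0) = 170
→ Q = 108.0·(2140 − 170)/(170 − 36.00) = 1588 L/s.

1590 L/s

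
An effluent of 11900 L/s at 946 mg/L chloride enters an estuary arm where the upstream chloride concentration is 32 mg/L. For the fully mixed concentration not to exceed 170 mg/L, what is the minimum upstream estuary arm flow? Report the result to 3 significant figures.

66900 L/s

Set C_mix = 170: (Q·32.00 + 11900·946.0) / (Q + 11900) = 170
→ Q = 11900·(946.0 − 170)/(170 − 32.00) = 66920 L/s.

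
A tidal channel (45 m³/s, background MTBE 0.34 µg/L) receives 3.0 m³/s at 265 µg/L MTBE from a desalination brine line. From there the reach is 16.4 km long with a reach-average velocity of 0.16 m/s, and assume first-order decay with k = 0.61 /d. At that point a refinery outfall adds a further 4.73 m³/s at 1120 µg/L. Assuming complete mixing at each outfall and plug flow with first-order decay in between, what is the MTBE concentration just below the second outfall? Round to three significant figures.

After mixing, C = (45.00·0.3400 + 3.000·265.0) / 48.00 = 810.3/48.00 = 16.88 µg/L; combined flow 48.00 m³/s.
Travel time t = 16.4·1000 / 0.16 = 102500 s = 28.47 h.
Decay over the reach: 16.88·exp(−kt) = 16.88·0.4850 = 8.187 µg/L.
At the second outfall, C = (48.00·8.187 + 4.730·1120) / (48.00 + 4.730) = 107.9 µg/L.

108 µg/L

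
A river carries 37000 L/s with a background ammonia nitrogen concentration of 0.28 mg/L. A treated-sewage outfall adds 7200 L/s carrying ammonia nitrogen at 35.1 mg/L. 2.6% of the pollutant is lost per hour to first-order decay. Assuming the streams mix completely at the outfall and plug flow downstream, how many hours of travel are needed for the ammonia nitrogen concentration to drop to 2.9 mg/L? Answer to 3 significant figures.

27.3 h

Mixed concentration C = ΣQC/ΣQ = (37000·0.2800 + 7200·35.10) / 44200 = 263100/44200 = 5.952 mg/L.
2.6%/h lost → k = −ln(1 − 0.026) = 0.02634 h⁻¹.
5.952·exp(−k·t) = 2.9 → t = ln(5.952/2.9)/k = 98260 s = 27.29 h.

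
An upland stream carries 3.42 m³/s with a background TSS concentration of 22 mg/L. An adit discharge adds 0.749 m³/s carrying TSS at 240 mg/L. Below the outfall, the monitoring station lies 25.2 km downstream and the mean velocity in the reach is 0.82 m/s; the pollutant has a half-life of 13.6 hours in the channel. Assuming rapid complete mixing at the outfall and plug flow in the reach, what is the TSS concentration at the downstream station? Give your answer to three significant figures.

Flow-weighted average: C = (3.420·22.00 + 0.7490·240.0) / 4.169 = 255.0/4.169 = 61.17 mg/L.
Travel time t = 25.2·1000 / 0.82 = 30730 s = 8.537 h.
Half-life 13.6 h → k = ln 2 / 13.6 = 0.05097 h⁻¹ = 1.223 d⁻¹.
Applying C = C₀e^(−kt): 61.17 × 0.6472 = 39.59 mg/L.

39.6 mg/L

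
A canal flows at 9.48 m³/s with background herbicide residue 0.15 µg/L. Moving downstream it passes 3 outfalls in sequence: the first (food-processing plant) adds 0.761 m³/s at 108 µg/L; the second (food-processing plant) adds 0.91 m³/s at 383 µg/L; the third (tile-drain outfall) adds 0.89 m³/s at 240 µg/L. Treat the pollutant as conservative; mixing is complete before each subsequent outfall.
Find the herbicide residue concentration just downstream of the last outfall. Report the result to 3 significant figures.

53.6 µg/L

Below outfall 1: Q → 10.24 m³/s, C = (9.480·0.1500 + 0.7610·108.0)/10.24 = 8.164 µg/L.
Below outfall 2: Q → 11.15 m³/s, C = (10.24·8.164 + 0.9100·383.0)/11.15 = 38.75 µg/L.
Below outfall 3: Q → 12.04 m³/s, C = (11.15·38.75 + 0.8900·240.0)/12.04 = 53.63 µg/L.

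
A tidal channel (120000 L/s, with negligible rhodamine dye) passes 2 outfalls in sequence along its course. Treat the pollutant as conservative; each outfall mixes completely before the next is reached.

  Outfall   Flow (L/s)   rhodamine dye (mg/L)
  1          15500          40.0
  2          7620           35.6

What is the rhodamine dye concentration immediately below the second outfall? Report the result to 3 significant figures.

Outfall 1: combined Q = 135500 L/s; C = (120000·0 + 15500·40.00)/135500 = 4.576 mg/L.
Outfall 2: combined Q = 143100 L/s; C = (135500·4.576 + 7620·35.60)/143100 = 6.227 mg/L.

6.23 mg/L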